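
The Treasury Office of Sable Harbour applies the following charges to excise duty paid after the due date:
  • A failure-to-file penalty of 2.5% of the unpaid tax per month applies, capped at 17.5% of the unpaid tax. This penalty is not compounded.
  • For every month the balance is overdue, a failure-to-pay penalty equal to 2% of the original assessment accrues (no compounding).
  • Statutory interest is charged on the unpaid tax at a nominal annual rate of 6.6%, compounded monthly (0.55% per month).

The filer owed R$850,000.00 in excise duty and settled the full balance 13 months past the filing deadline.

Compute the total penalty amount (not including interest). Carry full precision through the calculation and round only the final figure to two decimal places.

R$369,750.00

Failure-to-file: 13 × 2.5% × R$850,000.00 = R$276,250.00, capped at 17.5% × R$850,000.00 = R$148,750.00
Failure-to-pay penalty: 13 × 2% × R$850,000.00 = R$221,000.00
Total penalty = R$148,750.00 + R$221,000.00 = R$369,750.00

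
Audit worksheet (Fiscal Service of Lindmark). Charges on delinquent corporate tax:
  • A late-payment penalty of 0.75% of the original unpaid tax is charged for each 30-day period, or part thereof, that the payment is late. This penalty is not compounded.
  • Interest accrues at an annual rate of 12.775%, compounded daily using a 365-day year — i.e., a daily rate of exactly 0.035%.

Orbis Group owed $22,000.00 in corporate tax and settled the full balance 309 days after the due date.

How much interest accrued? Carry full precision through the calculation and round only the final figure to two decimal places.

Interest: $22,000.00 × ((1 + 0.00035)^309 − 1) = $22,000.00 × 0.11419378… = $2,512.2632…

$2,512.26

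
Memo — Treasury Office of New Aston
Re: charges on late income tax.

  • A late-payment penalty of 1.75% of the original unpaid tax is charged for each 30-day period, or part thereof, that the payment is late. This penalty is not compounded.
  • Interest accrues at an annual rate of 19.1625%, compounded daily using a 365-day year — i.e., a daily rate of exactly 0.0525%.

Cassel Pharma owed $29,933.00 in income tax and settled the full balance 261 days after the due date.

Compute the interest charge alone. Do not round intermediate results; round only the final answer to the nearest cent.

$4,394.63

Interest: $29,933.00 × ((1 + 0.000525)^261 − 1) = $29,933.00 × 0.14681558… = $4,394.6309…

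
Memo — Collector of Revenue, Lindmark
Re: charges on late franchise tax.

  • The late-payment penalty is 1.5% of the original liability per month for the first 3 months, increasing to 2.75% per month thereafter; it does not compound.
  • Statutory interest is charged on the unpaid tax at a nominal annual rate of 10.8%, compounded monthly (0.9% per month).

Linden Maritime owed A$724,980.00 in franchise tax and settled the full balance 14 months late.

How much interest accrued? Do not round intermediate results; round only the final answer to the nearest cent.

A$96,888.53

Interest: A$724,980.00 × ((1 + 0.009)^14 − 1) = A$724,980.00 × 0.1336430… = A$96,888.5336…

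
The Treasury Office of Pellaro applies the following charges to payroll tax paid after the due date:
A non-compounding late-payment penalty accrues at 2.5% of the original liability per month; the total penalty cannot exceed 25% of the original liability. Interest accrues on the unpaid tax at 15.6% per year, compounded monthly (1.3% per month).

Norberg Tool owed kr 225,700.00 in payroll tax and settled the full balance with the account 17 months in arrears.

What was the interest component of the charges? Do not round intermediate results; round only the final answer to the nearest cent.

kr 55,420.25

Interest: kr 225,700.00 × ((1 + 0.013)^17 − 1) = kr 225,700.00 × 0.2455483… = kr 55,420.2499…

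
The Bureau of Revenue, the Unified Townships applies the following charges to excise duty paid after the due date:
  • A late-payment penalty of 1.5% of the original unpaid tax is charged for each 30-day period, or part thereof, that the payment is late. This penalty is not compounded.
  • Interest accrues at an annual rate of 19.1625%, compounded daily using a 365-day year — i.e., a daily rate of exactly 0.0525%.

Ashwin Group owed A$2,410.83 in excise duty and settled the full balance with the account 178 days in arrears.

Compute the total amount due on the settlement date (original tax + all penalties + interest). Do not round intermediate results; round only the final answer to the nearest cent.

A$2,863.89

Penalty periods: ⌈178/30⌉ = 6; penalty = 6 × 1.5% × A$2,410.83 = A$216.97…
Interest: A$2,410.83 × ((1 + 0.000525)^178 − 1) = A$2,410.83 × 0.09792878… = A$236.0896…
Total = A$2,410.83 + A$216.9747 + A$236.0896… = A$2,863.89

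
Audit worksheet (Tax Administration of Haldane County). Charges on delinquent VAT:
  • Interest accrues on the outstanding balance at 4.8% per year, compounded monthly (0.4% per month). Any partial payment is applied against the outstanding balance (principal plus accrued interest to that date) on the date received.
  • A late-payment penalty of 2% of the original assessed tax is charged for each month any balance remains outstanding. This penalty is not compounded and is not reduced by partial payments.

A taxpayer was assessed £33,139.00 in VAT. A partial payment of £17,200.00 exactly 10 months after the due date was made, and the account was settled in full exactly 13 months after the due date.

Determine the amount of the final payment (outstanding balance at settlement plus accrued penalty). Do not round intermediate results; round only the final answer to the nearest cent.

£26,113.11

Balance at month 10: £33,139.0000 × (1 + 0.004)^10 = £34,488.6764…
After £17,200.00 payment: £34,488.6764… − £17,200.00 = £17,288.6764…
Balance at month 13: £17,288.6764… × (1 + 0.004)^3 = £17,496.9715…
Penalty: 13 × 2% × £33,139.00 = £8,616.14
Final settlement = outstanding balance + penalty = £17,496.9715… + £8,616.14 = £26,113.11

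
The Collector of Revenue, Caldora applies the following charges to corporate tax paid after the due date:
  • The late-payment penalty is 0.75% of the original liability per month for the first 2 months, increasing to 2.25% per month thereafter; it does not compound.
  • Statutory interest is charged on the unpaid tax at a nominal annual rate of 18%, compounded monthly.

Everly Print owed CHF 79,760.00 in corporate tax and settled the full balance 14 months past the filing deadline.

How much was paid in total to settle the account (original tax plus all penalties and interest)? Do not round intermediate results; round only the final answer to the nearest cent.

Penalty, months 1–2: 2 × 0.75% × CHF 79,760.00 = CHF 1,196.40
Penalty, months 3–14: 12 × 2.25% × CHF 79,760.00 = CHF 21,535.20
Interest (18%/yr ÷ 12 = 1.5%/month): CHF 79,760.00 × ((1 + 0.015)^14 − 1) = CHF 18,484.8371…
Total = CHF 79,760.00 + CHF 22,731.6000 + CHF 18,484.8371… = CHF 120,976.44

CHF 120,976.44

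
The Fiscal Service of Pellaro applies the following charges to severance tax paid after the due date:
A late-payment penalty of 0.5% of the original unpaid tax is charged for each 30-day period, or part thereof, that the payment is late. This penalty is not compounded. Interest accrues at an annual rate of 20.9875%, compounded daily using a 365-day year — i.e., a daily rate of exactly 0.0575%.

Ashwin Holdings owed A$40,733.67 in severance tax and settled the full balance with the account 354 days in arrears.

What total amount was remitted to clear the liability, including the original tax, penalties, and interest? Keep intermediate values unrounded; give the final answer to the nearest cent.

A$52,370.25

Penalty periods: ⌈354/30⌉ = 12; penalty = 12 × 0.5% × A$40,733.67 = A$2,444.02…
Interest: A$40,733.67 × ((1 + 0.000575)^354 − 1) = A$40,733.67 × 0.22567474… = A$9,192.5605…
Total = A$40,733.67 + A$2,444.0202 + A$9,192.5605… = A$52,370.25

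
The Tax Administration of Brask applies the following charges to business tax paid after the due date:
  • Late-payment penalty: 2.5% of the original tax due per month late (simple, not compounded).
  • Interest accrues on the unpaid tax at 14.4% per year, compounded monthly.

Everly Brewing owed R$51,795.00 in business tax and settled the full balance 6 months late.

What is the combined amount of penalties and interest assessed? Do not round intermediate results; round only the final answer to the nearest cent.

Late-payment penalty: 6 × 2.5% × R$51,795.00 = R$7,769.25
Interest (14.4%/yr ÷ 12 = 1.2%/month): R$51,795.00 × ((1 + 0.012)^6 − 1) = R$3,842.9234…
Penalties + interest = R$7,769.2500 + R$3,842.9234… = R$11,612.17

R$11,612.17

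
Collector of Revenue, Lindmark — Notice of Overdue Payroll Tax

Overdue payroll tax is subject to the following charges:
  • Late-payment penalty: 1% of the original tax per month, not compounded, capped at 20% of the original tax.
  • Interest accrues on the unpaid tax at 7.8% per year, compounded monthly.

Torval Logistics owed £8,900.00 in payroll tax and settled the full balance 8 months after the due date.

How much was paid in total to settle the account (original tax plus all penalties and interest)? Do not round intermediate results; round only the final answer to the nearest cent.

£10,085.47

Penalty: 8 × 1% × £8,900.00 = £712.00 (below the 20% cap of £1,780.00)
Interest (7.8%/yr ÷ 12 = 0.65%/month): £8,900.00 × ((1 + 0.0065)^8 − 1) = £473.4667…
Total = £8,900.00 + £712.0000 + £473.4667… = £10,085.47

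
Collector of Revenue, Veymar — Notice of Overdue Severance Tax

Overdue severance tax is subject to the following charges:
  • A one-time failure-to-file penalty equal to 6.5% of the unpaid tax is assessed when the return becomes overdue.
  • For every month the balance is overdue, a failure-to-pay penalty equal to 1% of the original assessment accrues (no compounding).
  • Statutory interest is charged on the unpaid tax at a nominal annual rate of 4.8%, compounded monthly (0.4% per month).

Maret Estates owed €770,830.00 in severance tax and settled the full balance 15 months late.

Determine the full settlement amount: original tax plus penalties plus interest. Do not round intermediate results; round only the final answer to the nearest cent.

€984,125.96

Failure-to-file penalty: 6.5% × €770,830.00 = €50,103.95
Failure-to-pay penalty: 15 × 1% × €770,830.00 = €115,624.50
Interest: €770,830.00 × ((1 + 0.004)^15 − 1) = €770,830.00 × 0.0617095… = €47,567.5127…
Total = €770,830.00 + €165,728.4500 + €47,567.5127… = €984,125.96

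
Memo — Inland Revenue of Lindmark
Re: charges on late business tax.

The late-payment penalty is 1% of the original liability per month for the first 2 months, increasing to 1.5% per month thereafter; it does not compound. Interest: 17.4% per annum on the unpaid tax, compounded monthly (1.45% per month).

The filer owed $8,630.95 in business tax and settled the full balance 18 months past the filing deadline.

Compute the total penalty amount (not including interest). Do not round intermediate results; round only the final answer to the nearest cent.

$2,244.05

Penalty, months 1–2: 2 × 1% × $8,630.95 = $172.62…
Penalty, months 3–18: 16 × 1.5% × $8,630.95 = $2,071.43…
Total penalty = $172.62… + $2,071.43… = $2,244.05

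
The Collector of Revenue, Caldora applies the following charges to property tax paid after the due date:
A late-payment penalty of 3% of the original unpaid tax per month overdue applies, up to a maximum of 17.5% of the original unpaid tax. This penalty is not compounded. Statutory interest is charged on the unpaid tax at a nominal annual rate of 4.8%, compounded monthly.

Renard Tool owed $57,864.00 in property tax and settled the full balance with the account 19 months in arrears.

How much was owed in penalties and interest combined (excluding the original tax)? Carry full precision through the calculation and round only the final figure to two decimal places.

$14,685.83

Penalty (uncapped): 19 × 3% × $57,864.00 = $32,982.48; cap = 17.5% × $57,864.00 = $10,126.20 → penalty = $10,126.20
Interest (4.8%/yr ÷ 12 = 0.4%/month): $57,864.00 × ((1 + 0.004)^19 − 1) = $4,559.6265…
Penalties + interest = $10,126.2000 + $4,559.6265… = $14,685.83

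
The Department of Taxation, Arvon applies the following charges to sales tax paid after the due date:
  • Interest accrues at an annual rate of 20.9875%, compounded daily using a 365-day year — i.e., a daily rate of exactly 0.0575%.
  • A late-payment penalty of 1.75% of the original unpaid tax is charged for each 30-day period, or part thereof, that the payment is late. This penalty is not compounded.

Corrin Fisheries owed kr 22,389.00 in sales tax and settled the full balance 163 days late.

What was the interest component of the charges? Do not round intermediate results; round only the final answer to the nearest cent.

Interest: kr 22,389.00 × ((1 + 0.000575)^163 − 1) = kr 22,389.00 × 0.09822810… = kr 2,199.2290…

kr 2,199.23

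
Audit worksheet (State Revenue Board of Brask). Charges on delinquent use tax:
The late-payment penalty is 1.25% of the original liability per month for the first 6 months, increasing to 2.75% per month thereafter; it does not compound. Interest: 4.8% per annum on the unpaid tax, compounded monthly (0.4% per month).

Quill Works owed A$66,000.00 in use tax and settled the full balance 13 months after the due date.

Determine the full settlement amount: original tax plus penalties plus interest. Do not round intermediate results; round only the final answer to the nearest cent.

A$87,170.59

Penalty, months 1–6: 6 × 1.25% × A$66,000.00 = A$4,950.00
Penalty, months 7–13: 7 × 2.75% × A$66,000.00 = A$12,705.00
Interest: A$66,000.00 × ((1 + 0.004)^13 − 1) = A$66,000.00 × 0.0532665… = A$3,515.5882…
Total = A$66,000.00 + A$17,655.0000 + A$3,515.5882… = A$87,170.59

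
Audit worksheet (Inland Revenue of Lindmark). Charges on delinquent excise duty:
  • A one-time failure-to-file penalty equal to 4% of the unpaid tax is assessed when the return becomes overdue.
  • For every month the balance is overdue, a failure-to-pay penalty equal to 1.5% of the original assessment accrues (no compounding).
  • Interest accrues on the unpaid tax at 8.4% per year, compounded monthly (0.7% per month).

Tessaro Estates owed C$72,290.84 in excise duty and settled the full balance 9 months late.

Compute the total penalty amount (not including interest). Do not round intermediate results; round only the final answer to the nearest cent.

C$12,650.90

Failure-to-file penalty: 4% × C$72,290.84 = C$2,891.63…
Failure-to-pay penalty = 1.5% × C$72,290.84 × 9 mo = C$9,759.26…
Total penalty = C$2,891.63… + C$9,759.26… = C$12,650.90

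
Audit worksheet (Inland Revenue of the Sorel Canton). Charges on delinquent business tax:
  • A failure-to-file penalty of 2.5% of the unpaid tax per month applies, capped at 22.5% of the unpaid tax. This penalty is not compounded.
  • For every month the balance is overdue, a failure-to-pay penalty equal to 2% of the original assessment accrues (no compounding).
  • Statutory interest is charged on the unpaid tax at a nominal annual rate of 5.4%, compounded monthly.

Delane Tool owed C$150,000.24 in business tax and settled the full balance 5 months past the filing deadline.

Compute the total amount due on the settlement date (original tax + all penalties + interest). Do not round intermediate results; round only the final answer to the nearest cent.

Failure-to-file: 5 × 2.5% × C$150,000.24 = C$18,750.03 (under the 22.5% cap)
Failure-to-pay penalty: 5 × 2% × C$150,000.24 = C$15,000.02…
Interest (5.4%/yr ÷ 12 = 0.45%/month): C$150,000.24 × ((1 + 0.0045)^5 − 1) = C$3,405.5174…
Total = C$150,000.24 + C$33,750.0540 + C$3,405.5174… = C$187,155.81

C$187,155.81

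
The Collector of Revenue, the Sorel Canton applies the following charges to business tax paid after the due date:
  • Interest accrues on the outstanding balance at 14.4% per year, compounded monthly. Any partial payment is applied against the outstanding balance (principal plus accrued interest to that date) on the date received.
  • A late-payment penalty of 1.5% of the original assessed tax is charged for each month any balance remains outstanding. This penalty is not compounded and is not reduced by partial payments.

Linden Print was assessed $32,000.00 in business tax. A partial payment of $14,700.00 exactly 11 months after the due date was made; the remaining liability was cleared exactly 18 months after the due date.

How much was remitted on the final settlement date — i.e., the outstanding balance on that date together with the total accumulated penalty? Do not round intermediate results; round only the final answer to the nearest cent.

$32,324.09

Monthly rate = 14.4% ÷ 12 = 1.2%
Balance at month 11: $32,000.0000 × (1 + 0.012)^11 = $36,486.7865…
After $14,700.00 payment: $36,486.7865… − $14,700.00 = $21,786.7865…
Balance at month 18: $21,786.7865… × (1 + 0.012)^7 = $23,684.0934…
Penalty: 18 × 1.5% × $32,000.00 = $8,640.00
Final settlement = outstanding balance + penalty = $23,684.0934… + $8,640.00 = $32,324.09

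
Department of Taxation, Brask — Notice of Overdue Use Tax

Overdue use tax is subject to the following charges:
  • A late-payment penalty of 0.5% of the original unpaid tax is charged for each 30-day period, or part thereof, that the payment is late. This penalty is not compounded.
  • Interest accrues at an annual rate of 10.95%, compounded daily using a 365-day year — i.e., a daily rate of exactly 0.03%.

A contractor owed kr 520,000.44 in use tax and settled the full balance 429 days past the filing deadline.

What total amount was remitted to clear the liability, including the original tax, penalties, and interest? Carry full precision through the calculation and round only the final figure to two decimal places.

kr 630,410.53

Penalty periods: ⌈429/30⌉ = 15; penalty = 15 × 0.5% × kr 520,000.44 = kr 39,000.03…
Interest: kr 520,000.44 × ((1 + 0.0003)^429 − 1) = kr 520,000.44 × 0.13732692… = kr 71,410.0570…
Total = kr 520,000.44 + kr 39,000.0330 + kr 71,410.0570… = kr 630,410.53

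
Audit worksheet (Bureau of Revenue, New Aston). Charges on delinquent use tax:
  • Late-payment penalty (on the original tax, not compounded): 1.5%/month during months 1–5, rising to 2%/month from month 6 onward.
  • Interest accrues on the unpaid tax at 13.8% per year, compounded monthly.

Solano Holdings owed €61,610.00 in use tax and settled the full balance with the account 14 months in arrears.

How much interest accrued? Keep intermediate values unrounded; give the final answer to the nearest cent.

€10,695.88

Interest (13.8%/yr ÷ 12 = 1.15%/month): €61,610.00 × ((1 + 0.0115)^14 − 1) = €10,695.8820…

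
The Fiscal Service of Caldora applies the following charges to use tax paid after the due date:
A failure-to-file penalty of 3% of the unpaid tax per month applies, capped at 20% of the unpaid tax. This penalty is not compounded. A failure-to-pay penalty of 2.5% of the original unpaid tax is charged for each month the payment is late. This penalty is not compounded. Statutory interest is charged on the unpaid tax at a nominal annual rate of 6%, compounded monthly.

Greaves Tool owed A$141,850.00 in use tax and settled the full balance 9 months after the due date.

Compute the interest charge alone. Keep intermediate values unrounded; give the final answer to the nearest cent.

Interest (6%/yr ÷ 12 = 0.5%/month): A$141,850.00 × ((1 + 0.005)^9 − 1) = A$6,512.4157…

A$6,512.42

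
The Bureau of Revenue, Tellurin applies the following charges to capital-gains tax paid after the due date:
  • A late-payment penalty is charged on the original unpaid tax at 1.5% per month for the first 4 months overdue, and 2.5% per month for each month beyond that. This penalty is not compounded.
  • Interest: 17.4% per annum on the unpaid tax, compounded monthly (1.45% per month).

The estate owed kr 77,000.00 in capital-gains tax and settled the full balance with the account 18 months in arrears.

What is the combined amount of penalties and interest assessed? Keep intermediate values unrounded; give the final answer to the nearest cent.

kr 54,346.36

Penalty, months 1–4: 4 × 1.5% × kr 77,000.00 = kr 4,620.00
Penalty, months 5–18: 14 × 2.5% × kr 77,000.00 = kr 26,950.00
Interest: kr 77,000.00 × ((1 + 0.0145)^18 − 1) = kr 77,000.00 × 0.2957969… = kr 22,776.3585…
Penalties + interest = kr 31,570.0000 + kr 22,776.3585… = kr 54,346.36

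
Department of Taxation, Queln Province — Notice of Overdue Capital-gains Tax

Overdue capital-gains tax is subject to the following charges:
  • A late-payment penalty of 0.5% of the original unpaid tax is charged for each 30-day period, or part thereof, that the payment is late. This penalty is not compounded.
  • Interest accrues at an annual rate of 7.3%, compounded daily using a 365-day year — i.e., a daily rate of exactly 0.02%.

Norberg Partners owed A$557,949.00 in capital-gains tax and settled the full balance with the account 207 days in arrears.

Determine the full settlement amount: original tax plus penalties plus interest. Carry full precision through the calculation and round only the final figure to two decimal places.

A$601,058.71

Penalty periods: ⌈207/30⌉ = 7; penalty = 7 × 0.5% × A$557,949.00 = A$19,528.22…
Interest: A$557,949.00 × ((1 + 0.0002)^207 − 1) = A$557,949.00 × 0.04226462… = A$23,581.4999…
Total = A$557,949.00 + A$19,528.2150 + A$23,581.4999… = A$601,058.71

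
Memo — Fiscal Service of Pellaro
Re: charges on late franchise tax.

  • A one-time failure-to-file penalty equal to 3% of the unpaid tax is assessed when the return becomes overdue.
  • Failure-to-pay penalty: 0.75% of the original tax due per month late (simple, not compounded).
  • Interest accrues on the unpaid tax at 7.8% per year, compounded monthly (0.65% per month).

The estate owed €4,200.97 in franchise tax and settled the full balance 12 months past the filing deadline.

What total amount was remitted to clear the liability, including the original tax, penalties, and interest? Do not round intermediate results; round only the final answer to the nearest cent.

€5,044.73

Failure-to-file penalty: 3% × €4,200.97 = €126.03…
Failure-to-pay penalty = 0.75% × €4,200.97 × 12 mo = €378.09…
Interest: €4,200.97 × ((1 + 0.0065)^12 − 1) = €4,200.97 × 0.0808498… = €339.6476…
Total = €4,200.97 + €504.1164 + €339.6476… = €5,044.73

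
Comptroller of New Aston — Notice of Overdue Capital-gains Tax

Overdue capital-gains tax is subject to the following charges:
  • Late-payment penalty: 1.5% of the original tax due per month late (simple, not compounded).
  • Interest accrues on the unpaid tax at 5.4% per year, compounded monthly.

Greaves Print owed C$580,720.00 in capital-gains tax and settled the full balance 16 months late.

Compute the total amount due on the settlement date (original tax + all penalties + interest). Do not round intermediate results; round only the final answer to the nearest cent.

Late-payment penalty = 1.5% × C$580,720.00 × 16 mo = C$139,372.80
Interest (5.4%/yr ÷ 12 = 0.45%/month): C$580,720.00 × ((1 + 0.0045)^16 − 1) = C$43,253.0619…
Total = C$580,720.00 + C$139,372.8000 + C$43,253.0619… = C$763,345.86

C$763,345.86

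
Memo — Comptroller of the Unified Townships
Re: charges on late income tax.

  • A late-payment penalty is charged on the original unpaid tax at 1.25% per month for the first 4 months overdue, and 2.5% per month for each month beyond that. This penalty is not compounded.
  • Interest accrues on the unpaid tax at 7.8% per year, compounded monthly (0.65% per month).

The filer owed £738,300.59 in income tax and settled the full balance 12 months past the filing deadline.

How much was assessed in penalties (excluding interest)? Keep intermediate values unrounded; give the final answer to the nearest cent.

Penalty, months 1–4: 4 × 1.25% × £738,300.59 = £36,915.03…
Penalty, months 5–12: 8 × 2.5% × £738,300.59 = £147,660.12…
Total penalty = £36,915.03… + £147,660.12… = £184,575.15

£184,575.15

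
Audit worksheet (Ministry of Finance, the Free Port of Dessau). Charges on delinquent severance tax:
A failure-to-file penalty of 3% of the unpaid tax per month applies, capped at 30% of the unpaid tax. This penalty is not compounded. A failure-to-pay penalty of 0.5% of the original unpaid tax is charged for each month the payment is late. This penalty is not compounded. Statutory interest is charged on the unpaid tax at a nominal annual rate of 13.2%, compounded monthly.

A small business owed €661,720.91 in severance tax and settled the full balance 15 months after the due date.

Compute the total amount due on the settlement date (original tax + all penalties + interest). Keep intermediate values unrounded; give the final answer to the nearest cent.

€1,027,871.66

Failure-to-file: 15 × 3% × €661,720.91 = €297,774.41…, capped at 30% × €661,720.91 = €198,516.27…
Failure-to-pay penalty: 15 × 0.5% × €661,720.91 = €49,629.07…
Interest (13.2%/yr ÷ 12 = 1.1%/month): €661,720.91 × ((1 + 0.011)^15 − 1) = €118,005.4063…
Total = €661,720.91 + €248,145.3413… + €118,005.4063… = €1,027,871.66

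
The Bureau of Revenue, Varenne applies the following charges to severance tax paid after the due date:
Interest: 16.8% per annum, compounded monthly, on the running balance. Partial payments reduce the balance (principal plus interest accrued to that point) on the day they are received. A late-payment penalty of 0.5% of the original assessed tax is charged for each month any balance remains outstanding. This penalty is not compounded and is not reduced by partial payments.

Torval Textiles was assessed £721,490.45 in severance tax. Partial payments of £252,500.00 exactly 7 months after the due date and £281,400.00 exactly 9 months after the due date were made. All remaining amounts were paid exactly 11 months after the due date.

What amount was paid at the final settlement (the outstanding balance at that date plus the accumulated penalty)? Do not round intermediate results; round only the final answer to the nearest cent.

Monthly rate = 16.8% ÷ 12 = 1.4%
Balance at month 7: £721,490.4500 × (1 + 0.014)^7 = £795,236.4390…
After £252,500.00 payment: £795,236.4390… − £252,500.00 = £542,736.4390…
Balance at month 9: £542,736.4390… × (1 + 0.014)^2 = £558,039.4356…
After £281,400.00 payment: £558,039.4356… − £281,400.00 = £276,639.4356…
Balance at month 11: £276,639.4356… × (1 + 0.014)^2 = £284,439.5612…
Penalty: 11 × 0.5% × £721,490.45 = £39,681.97…
Final settlement = outstanding balance + penalty = £284,439.5612… + £39,681.97… = £324,121.54

£324,121.54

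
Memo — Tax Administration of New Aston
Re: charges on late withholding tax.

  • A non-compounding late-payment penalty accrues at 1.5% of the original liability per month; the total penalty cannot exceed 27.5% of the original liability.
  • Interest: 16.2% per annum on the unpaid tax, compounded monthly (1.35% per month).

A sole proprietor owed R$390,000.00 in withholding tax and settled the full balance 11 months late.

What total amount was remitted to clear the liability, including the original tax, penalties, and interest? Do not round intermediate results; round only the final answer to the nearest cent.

R$516,336.94

Penalty: 11 × 1.5% × R$390,000.00 = R$64,350.00 (below the 27.5% cap of R$107,250.00)
Interest: R$390,000.00 × ((1 + 0.0135)^11 − 1) = R$390,000.00 × 0.1589409… = R$61,986.9443…
Total = R$390,000.00 + R$64,350.0000 + R$61,986.9443… = R$516,336.94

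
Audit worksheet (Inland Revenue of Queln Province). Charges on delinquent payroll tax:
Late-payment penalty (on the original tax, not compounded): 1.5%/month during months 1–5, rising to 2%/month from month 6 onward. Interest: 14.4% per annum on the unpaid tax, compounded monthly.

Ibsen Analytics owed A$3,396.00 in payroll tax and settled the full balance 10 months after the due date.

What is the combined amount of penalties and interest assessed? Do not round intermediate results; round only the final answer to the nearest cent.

Penalty, months 1–5: 5 × 1.5% × A$3,396.00 = A$254.70
Penalty, months 6–10: 5 × 2% × A$3,396.00 = A$339.60
Interest (14.4%/yr ÷ 12 = 1.2%/month): A$3,396.00 × ((1 + 0.012)^10 − 1) = A$430.2453…
Penalties + interest = A$594.3000 + A$430.2453… = A$1,024.55

A$1,024.55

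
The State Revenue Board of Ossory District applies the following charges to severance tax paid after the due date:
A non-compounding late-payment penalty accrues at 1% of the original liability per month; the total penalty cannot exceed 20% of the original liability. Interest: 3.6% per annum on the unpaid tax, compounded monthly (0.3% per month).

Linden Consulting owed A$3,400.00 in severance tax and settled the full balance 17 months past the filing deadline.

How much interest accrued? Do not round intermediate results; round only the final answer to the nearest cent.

A$177.62

Interest: A$3,400.00 × ((1 + 0.003)^17 − 1) = A$3,400.00 × 0.0522426… = A$177.6247…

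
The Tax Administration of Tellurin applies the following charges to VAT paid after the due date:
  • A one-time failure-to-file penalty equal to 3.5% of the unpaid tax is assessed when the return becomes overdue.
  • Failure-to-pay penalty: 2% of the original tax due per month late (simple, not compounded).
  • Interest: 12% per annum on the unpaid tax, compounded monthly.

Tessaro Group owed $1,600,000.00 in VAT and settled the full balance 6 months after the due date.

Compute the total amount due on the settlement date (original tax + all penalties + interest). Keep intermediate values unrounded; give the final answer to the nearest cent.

Failure-to-file penalty: 3.5% × $1,600,000.00 = $56,000.00
Failure-to-pay penalty: 6 × 2% × $1,600,000.00 = $192,000.00
Interest (12%/yr ÷ 12 = 1%/month): $1,600,000.00 × ((1 + 0.01)^6 − 1) = $98,432.2410…
Total = $1,600,000.00 + $248,000.0000 + $98,432.2410… = $1,946,432.24

$1,946,432.24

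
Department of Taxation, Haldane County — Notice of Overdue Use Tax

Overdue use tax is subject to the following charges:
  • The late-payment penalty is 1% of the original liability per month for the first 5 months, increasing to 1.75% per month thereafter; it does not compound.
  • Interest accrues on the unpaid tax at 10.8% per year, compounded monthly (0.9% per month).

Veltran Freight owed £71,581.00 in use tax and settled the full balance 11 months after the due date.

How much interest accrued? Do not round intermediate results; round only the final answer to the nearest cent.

£7,414.18

Interest: £71,581.00 × ((1 + 0.009)^11 − 1) = £71,581.00 × 0.1035775… = £7,414.1794…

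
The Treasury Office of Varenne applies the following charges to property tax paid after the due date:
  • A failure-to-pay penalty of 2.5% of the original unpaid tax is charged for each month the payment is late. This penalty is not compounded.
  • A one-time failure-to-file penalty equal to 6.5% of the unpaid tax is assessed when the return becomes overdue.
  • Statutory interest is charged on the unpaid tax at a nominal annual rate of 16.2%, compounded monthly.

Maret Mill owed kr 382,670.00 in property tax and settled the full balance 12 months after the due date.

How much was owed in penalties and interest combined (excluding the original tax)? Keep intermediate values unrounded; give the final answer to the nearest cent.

Failure-to-file penalty: 6.5% × kr 382,670.00 = kr 24,873.55
Failure-to-pay penalty: 12 × 2.5% × kr 382,670.00 = kr 114,801.00
Interest (16.2%/yr ÷ 12 = 1.35%/month): kr 382,670.00 × ((1 + 0.0135)^12 − 1) = kr 66,809.0484…
Penalties + interest = kr 139,674.5500 + kr 66,809.0484… = kr 206,483.60

kr 206,483.60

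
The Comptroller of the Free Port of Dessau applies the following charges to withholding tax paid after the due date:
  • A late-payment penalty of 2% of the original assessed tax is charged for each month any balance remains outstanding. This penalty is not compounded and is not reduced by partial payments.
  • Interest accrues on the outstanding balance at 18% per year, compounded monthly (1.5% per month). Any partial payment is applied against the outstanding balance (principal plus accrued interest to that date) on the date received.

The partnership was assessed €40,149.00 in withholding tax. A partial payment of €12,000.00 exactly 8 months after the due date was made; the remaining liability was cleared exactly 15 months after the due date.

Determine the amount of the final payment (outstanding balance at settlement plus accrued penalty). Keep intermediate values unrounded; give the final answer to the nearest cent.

Balance at month 8: €40,149.0000 × (1 + 0.015)^8 = €45,227.5509…
After €12,000.00 payment: €45,227.5509… − €12,000.00 = €33,227.5509…
Balance at month 15: €33,227.5509… × (1 + 0.015)^7 = €36,877.4283…
Penalty: 15 × 2% × €40,149.00 = €12,044.70
Final settlement = outstanding balance + penalty = €36,877.4283… + €12,044.70 = €48,922.13

€48,922.13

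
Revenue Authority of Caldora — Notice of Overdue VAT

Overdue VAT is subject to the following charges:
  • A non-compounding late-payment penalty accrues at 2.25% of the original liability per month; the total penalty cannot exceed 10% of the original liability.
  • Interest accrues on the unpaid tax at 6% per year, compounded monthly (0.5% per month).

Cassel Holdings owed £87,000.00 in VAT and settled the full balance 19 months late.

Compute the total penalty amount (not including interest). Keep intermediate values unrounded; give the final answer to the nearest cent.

£8,700.00

Penalty (uncapped): 19 × 2.25% × £87,000.00 = £37,192.50; cap = 10% × £87,000.00 = £8,700.00 → penalty = £8,700.00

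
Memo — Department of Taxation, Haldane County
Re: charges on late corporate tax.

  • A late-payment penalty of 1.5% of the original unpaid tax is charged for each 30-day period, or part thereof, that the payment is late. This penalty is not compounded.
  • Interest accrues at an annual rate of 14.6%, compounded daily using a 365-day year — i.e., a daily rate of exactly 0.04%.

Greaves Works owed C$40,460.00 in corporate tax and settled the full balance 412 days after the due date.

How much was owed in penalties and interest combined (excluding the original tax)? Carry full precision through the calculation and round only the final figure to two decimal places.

Penalty periods: ⌈412/30⌉ = 14; penalty = 14 × 1.5% × C$40,460.00 = C$8,496.60
Interest: C$40,460.00 × ((1 + 0.0004)^412 − 1) = C$40,460.00 × 0.17911841… = C$7,247.1309…
Penalties + interest = C$8,496.6000 + C$7,247.1309… = C$15,743.73

C$15,743.73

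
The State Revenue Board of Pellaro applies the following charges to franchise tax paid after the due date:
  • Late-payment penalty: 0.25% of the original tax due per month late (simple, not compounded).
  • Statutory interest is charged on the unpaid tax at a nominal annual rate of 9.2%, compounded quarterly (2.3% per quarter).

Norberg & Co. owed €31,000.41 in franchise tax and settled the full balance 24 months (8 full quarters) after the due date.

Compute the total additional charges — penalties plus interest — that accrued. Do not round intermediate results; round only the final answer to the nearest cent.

Late-payment penalty: 24 × 0.25% × €31,000.41 = €1,860.02…
Interest: €31,000.41 × ((1 + 0.023)^8 − 1) = €31,000.41 × 0.1995133… = €6,184.9943…
Penalties + interest = €1,860.0246 + €6,184.9943… = €8,045.02

€8,045.02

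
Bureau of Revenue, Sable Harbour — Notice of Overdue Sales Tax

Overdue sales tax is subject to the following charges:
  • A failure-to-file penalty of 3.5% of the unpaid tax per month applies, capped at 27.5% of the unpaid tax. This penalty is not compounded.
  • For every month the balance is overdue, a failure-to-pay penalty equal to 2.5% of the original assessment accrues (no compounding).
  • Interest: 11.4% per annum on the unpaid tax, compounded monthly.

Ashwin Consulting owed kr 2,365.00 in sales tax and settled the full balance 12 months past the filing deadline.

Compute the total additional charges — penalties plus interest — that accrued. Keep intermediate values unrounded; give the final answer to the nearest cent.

kr 1,644.03

Failure-to-file: 12 × 3.5% × kr 2,365.00 = kr 993.30, capped at 27.5% × kr 2,365.00 = kr 650.38…
Failure-to-pay penalty: 12 × 2.5% × kr 2,365.00 = kr 709.50
Interest (11.4%/yr ÷ 12 = 0.95%/month): kr 2,365.00 × ((1 + 0.0095)^12 − 1) = kr 284.1529…
Penalties + interest = kr 1,359.8750 + kr 284.1529… = kr 1,644.03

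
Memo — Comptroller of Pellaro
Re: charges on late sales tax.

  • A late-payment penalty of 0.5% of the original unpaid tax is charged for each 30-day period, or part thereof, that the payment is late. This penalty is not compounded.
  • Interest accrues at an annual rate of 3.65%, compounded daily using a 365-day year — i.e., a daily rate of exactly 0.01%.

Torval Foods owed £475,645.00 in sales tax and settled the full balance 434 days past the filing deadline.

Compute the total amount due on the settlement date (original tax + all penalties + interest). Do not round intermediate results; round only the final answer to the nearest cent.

£532,414.79

Penalty periods: ⌈434/30⌉ = 15; penalty = 15 × 0.5% × £475,645.00 = £35,673.38…
Interest: £475,645.00 × ((1 + 0.0001)^434 − 1) = £475,645.00 × 0.04435329… = £21,096.4194…
Total = £475,645.00 + £35,673.3750 + £21,096.4194… = £532,414.79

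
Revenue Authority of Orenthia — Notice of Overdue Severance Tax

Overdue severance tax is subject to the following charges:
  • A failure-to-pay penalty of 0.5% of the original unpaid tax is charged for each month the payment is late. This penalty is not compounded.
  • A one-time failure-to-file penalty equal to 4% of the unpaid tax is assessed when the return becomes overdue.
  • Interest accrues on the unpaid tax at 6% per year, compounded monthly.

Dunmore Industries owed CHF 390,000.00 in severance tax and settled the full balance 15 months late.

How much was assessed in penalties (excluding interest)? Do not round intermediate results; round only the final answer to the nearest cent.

CHF 44,850.00

Failure-to-file penalty: 4% × CHF 390,000.00 = CHF 15,600.00
Failure-to-pay penalty = 0.5% × CHF 390,000.00 × 15 mo = CHF 29,250.00
Total penalty = CHF 15,600.00 + CHF 29,250.00 = CHF 44,850.00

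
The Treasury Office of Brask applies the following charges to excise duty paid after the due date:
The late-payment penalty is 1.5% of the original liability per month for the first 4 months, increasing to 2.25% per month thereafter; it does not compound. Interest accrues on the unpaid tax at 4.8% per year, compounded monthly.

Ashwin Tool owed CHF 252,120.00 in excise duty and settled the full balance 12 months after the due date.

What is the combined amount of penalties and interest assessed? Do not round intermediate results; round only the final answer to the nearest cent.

Penalty, months 1–4: 4 × 1.5% × CHF 252,120.00 = CHF 15,127.20
Penalty, months 5–12: 8 × 2.25% × CHF 252,120.00 = CHF 45,381.60
Interest (4.8%/yr ÷ 12 = 0.4%/month): CHF 252,120.00 × ((1 + 0.004)^12 − 1) = CHF 12,371.5807…
Penalties + interest = CHF 60,508.8000 + CHF 12,371.5807… = CHF 72,880.38

CHF 72,880.38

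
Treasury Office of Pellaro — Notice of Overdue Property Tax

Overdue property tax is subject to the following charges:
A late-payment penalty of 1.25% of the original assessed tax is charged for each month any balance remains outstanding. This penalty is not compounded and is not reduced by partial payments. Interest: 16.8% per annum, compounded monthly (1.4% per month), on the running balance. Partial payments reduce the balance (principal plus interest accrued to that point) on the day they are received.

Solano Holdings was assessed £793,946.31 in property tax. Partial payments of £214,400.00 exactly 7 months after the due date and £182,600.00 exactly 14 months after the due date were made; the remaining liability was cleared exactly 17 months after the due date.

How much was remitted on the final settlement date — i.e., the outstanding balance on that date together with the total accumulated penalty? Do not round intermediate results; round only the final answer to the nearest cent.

Balance at month 7: £793,946.3100 × (1 + 0.014)^7 = £875,098.2585…
After £214,400.00 payment: £875,098.2585… − £214,400.00 = £660,698.2585…
Balance at month 14: £660,698.2585… × (1 + 0.014)^7 = £728,230.4712…
After £182,600.00 payment: £728,230.4712… − £182,600.00 = £545,630.4712…
Balance at month 17: £545,630.4712… × (1 + 0.014)^3 = £568,869.2789…
Penalty: 17 × 1.25% × £793,946.31 = £168,713.59…
Final settlement = outstanding balance + penalty = £568,869.2789… + £168,713.59… = £737,582.87

£737,582.87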